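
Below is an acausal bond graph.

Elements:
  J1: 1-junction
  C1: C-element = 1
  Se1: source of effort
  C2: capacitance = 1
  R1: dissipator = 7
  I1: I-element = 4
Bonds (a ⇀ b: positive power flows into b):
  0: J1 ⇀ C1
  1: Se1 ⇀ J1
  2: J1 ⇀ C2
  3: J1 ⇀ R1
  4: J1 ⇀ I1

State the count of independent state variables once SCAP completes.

3  (C1, C2, I1 all integral)

b1 →J1  (source Se1 imposes e)
b0 →J1  (C1 integral (e out))
b2 →J1  (C2: C, integral causality)
b4 →I1  (I1 outputs flow p/I1)
b3 →J1  (1-jn J1 has f-setter on 4)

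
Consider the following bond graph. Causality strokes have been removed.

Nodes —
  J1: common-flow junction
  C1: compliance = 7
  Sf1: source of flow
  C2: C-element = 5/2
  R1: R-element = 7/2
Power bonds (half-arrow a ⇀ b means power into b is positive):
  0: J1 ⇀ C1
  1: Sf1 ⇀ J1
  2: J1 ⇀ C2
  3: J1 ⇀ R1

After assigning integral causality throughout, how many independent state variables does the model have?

β1 stroke→Sf1  (Sf1: flow source, stroke at near end)
β0 stroke→J1  (1-jn J1 has f-setter on 1)
β2 stroke→J1  (J1: bond 1 brought flow, rest push out)
β3 stroke→J1  (1-jn J1 has f-setter on 1)

2  (C1, C2 all integral)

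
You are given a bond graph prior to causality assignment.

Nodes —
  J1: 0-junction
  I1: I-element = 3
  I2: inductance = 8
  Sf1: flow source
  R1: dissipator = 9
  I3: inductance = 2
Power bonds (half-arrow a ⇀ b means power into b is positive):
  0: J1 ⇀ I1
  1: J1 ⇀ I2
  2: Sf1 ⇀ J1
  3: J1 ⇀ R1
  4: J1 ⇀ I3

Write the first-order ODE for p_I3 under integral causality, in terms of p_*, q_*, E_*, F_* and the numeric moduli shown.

dp_I3/dt = 9*F_Sf1 - 3*p_I1 - 9*p_I2/8 - 9*p_I3/2

b2 stroke→Sf1  (Sf1: flow source, stroke at near end)
b0 stroke→I1  (I1 integral (f out))
b1 stroke→I2  (I2 integral (f out))
b4 stroke→I3  (I3: I, integral causality)
b3 stroke→J1  (J1: last free bond brings effort in)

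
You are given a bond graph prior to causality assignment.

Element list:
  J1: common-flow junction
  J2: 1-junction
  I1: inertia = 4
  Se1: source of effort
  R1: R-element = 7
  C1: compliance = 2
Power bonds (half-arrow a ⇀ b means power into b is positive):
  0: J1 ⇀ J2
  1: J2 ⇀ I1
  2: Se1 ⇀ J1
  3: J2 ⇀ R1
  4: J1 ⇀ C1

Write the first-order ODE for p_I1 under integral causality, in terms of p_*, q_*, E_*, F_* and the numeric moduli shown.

dp_I1/dt = E_Se1 - 7*p_I1/4 - q_C1/2

b2 →J1  (Se1: effort source, stroke at far end)
b1 →I1  (I1 integral (f out))
b0 →J2  (J2 flow already set via bond 1)
b3 →J2  (common-f at J2 fixed by 1)
b4 →J1  (J1 flow already set via bond 0)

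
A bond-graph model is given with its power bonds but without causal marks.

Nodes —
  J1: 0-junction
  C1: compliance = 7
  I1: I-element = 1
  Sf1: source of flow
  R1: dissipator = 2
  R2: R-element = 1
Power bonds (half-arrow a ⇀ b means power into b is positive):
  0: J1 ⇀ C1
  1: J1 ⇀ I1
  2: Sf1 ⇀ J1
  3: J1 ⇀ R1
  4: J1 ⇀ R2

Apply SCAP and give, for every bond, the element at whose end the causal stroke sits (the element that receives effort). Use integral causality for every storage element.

bond 0 |J1
bond 1 |I1
bond 2 |Sf1
bond 3 |R1
bond 4 |R2

b2 →Sf1  (source Sf1 imposes f)
b0 →J1  (C1 outputs effort q/C1)
b1 →I1  (common-e at J1 fixed by 0)
b3 →R1  (common-e at J1 fixed by 0)
b4 →R2  (J1 effort already set via bond 0)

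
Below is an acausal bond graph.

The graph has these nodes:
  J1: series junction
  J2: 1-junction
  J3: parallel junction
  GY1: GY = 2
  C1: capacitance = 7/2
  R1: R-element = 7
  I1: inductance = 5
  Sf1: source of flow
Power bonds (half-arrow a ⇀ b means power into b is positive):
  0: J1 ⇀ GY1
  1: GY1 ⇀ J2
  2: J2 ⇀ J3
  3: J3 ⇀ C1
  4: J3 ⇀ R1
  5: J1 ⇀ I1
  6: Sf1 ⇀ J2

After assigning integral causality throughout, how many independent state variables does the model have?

2  (C1, I1 all integral)

#6 →Sf1  (Sf1 fixes flow; stroke at Sf1)
#1 →J2  (1-jn J2 has f-setter on 6)
#2 →J2  (common-f at J2 fixed by 6)
#0 →J1  (GY GY1: same side as bond 1)
#5 →I1  (only one flow-in slot at J1)
#3 →J3  (C1 outputs effort q/C1)
#4 →R1  (J3 effort already set via bond 3)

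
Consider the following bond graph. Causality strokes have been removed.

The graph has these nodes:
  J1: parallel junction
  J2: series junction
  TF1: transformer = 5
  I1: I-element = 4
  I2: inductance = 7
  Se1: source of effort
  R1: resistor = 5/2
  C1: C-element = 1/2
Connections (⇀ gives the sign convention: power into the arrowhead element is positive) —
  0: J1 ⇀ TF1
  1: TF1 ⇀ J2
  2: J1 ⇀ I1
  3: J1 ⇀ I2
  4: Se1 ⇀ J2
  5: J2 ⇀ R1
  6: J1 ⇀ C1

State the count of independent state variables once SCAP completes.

b4 stroke→J2  (Se1 fixes effort; stroke away)
b2 stroke→I1  (I1: I, integral causality)
b3 stroke→I2  (I2 integral (f out))
b6 stroke→J1  (prefer integral on C1)
b0 stroke→TF1  (J1: bond 6 brought effort, rest push out)
b1 stroke→J2  (TF TF1: opposite of bond 0)
b5 stroke→R1  (only one flow-in slot at J2)

3  (C1, I1, I2 all integral)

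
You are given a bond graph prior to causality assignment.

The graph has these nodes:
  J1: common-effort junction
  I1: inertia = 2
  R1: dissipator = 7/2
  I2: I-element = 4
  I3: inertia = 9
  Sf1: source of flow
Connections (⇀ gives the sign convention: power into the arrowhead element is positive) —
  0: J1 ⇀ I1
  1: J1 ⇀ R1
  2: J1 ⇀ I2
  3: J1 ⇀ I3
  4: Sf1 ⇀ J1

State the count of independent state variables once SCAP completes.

3  (I1, I2, I3 all integral)

#4 stroke→Sf1  (Sf1 fixes flow; stroke at Sf1)
#0 stroke→I1  (prefer integral on I1)
#2 stroke→I2  (I2 outputs flow p/I2)
#3 stroke→I3  (I3 integral (f out))
#1 stroke→J1  (closing 0-jn rule on J1)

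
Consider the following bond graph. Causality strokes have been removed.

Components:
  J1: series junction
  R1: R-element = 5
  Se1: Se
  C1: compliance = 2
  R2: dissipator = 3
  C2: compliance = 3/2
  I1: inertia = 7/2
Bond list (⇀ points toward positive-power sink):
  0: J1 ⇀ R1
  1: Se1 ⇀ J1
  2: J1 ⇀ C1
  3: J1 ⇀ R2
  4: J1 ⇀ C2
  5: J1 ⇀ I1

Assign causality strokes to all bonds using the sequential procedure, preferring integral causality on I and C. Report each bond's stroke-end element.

bond 1 →J1  (Se1 fixes effort; stroke away)
bond 2 →J1  (C1 integral (e out))
bond 4 →J1  (C2 integral (e out))
bond 5 →I1  (I1: I, integral causality)
bond 0 →J1  (J1 flow already set via bond 5)
bond 3 →J1  (J1: bond 5 brought flow, rest push out)

#0 stroke at J1
#1 stroke at J1
#2 stroke at J1
#3 stroke at J1
#4 stroke at J1
#5 stroke at I1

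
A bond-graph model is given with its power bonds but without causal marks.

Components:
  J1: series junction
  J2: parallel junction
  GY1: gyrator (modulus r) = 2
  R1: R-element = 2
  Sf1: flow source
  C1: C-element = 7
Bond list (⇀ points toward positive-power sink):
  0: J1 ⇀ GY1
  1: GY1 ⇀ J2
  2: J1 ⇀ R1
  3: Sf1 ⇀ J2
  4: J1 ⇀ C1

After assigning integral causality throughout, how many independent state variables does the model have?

#3 →Sf1  (Sf1 (Sf) sets flow on bond)
#1 →J2  (only one effort-in slot at J2)
#0 →J1  (through GY1, causality inverts; strokes same side of GY1)
#4 →J1  (C1 integral (e out))
#2 →R1  (J1: last free bond brings flow in)

1  (C1 all integral)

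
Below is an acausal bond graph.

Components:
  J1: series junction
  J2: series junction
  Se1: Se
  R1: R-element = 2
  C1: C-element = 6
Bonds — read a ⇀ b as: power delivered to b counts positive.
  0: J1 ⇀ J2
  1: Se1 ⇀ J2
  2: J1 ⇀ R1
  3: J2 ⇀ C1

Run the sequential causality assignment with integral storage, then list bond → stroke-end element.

bond 1 |J2  (Se1: effort source, stroke at far end)
bond 3 |J2  (prefer integral on C1)
bond 0 |J1  (J2: last free bond brings flow in)
bond 2 |R1  (only one flow-in slot at J1)

bond 0 →J1
bond 1 →J2
bond 2 →R1
bond 3 →J2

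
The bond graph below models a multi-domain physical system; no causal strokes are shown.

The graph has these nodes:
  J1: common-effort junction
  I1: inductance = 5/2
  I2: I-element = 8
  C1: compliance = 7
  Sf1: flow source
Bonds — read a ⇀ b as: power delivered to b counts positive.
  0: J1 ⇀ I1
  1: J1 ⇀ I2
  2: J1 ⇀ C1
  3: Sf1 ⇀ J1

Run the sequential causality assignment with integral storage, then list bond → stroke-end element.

β0 →I1
β1 →I2
β2 →J1
β3 →Sf1

bond 3 stroke at Sf1  (source Sf1 imposes f)
bond 0 stroke at I1  (I1 integral (f out))
bond 1 stroke at I2  (I2 outputs flow p/I2)
bond 2 stroke at J1  (closing 0-jn rule on J1)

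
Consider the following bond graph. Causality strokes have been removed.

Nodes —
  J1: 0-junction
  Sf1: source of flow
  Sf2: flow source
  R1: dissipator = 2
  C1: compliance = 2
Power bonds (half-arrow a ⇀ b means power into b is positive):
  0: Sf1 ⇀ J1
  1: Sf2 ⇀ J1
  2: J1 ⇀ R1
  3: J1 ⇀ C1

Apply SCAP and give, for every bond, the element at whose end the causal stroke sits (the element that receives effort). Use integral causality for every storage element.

β0 stroke→Sf1  (Sf1: flow source, stroke at near end)
β1 stroke→Sf2  (Sf2: flow source, stroke at near end)
β3 stroke→J1  (prefer integral on C1)
β2 stroke→R1  (J1: bond 3 brought effort, rest push out)

β0 stroke→Sf1
β1 stroke→Sf2
β2 stroke→R1
β3 stroke→J1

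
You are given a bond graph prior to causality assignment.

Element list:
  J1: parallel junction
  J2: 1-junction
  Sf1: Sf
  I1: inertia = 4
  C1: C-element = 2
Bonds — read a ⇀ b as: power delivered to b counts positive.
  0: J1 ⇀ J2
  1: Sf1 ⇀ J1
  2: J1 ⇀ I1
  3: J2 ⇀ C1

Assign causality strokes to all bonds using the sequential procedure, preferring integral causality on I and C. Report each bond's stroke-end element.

b1 →Sf1  (source Sf1 imposes f)
b2 →I1  (prefer integral on I1)
b0 →J1  (J1: last free bond brings effort in)
b3 →J2  (J2 flow already set via bond 0)

#0 stroke→J1
#1 stroke→Sf1
#2 stroke→I1
#3 stroke→J2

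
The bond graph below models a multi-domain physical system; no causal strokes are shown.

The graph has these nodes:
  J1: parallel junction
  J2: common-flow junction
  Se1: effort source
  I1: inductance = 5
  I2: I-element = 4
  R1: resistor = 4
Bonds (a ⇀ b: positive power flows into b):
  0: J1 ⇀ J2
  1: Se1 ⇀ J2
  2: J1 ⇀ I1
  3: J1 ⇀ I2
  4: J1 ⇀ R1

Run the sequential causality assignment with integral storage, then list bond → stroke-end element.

β0 stroke at J1
β1 stroke at J2
β2 stroke at I1
β3 stroke at I2
β4 stroke at R1

b1 →J2  (Se1: effort source, stroke at far end)
b0 →J1  (closing 1-jn rule on J2)
b2 →I1  (common-e at J1 fixed by 0)
b3 →I2  (J1: bond 0 brought effort, rest push out)
b4 →R1  (J1 effort already set via bond 0)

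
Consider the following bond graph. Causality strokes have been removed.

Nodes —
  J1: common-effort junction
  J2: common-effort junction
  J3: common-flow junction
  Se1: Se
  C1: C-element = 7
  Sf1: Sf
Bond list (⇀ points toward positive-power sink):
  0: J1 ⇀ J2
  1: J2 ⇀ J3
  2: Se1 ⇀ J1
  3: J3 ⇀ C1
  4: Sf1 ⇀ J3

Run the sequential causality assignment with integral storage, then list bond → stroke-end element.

b0 →J2
b1 →J3
b2 →J1
b3 →J3
b4 →Sf1

β2 stroke at J1  (Se1 fixes effort; stroke away)
β4 stroke at Sf1  (Sf1 (Sf) sets flow on bond)
β0 stroke at J2  (common-e at J1 fixed by 2)
β1 stroke at J3  (common-e at J2 fixed by 0)
β3 stroke at J3  (common-f at J3 fixed by 4)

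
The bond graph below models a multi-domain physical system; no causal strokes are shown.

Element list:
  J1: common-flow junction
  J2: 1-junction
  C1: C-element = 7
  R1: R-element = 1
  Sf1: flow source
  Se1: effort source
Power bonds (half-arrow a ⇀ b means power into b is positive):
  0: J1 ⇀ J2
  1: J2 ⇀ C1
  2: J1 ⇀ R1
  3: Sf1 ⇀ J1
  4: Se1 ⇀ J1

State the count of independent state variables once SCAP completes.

β3 |Sf1  (source Sf1 imposes f)
β4 |J1  (Se1 fixes effort; stroke away)
β0 |J1  (J1: bond 3 brought flow, rest push out)
β2 |J1  (J1: bond 3 brought flow, rest push out)
β1 |J2  (J2: bond 0 brought flow, rest push out)

1  (C1 all integral)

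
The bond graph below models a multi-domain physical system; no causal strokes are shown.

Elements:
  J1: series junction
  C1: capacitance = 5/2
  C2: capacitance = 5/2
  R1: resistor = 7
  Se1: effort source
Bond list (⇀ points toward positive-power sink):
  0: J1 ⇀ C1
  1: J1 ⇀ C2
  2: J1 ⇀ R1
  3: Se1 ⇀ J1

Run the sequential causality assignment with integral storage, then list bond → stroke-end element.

b0 stroke at J1
b1 stroke at J1
b2 stroke at R1
b3 stroke at J1

#3 stroke at J1  (Se1: effort source, stroke at far end)
#0 stroke at J1  (prefer integral on C1)
#1 stroke at J1  (C2 outputs effort q/C2)
#2 stroke at R1  (closing 1-jn rule on J1)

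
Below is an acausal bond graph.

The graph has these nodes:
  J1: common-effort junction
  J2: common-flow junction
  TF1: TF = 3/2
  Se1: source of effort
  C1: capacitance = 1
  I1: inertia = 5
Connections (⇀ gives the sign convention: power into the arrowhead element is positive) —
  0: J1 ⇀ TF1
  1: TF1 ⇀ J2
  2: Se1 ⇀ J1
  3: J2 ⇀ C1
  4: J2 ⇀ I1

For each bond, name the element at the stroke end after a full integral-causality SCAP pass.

#0 stroke→TF1
#1 stroke→J2
#2 stroke→J1
#3 stroke→J2
#4 stroke→I1

b2 stroke→J1  (Se1 fixes effort; stroke away)
b0 stroke→TF1  (J1: bond 2 brought effort, rest push out)
b1 stroke→J2  (TF1: transformer flips bond 0)
b3 stroke→J2  (C1 outputs effort q/C1)
b4 stroke→I1  (closing 1-jn rule on J2)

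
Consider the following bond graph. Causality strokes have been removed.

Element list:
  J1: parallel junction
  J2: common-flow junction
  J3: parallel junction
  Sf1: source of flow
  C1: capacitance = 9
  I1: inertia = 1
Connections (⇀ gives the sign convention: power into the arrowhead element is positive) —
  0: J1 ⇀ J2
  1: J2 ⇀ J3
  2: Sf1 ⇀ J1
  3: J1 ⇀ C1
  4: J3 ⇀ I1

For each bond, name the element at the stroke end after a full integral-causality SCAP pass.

#0 stroke→J2
#1 stroke→J3
#2 stroke→Sf1
#3 stroke→J1
#4 stroke→I1

b2 stroke→Sf1  (Sf1: flow source, stroke at near end)
b3 stroke→J1  (prefer integral on C1)
b0 stroke→J2  (0-jn J1 has e-setter on 3)
b1 stroke→J3  (closing 1-jn rule on J2)
b4 stroke→I1  (J3 effort already set via bond 1)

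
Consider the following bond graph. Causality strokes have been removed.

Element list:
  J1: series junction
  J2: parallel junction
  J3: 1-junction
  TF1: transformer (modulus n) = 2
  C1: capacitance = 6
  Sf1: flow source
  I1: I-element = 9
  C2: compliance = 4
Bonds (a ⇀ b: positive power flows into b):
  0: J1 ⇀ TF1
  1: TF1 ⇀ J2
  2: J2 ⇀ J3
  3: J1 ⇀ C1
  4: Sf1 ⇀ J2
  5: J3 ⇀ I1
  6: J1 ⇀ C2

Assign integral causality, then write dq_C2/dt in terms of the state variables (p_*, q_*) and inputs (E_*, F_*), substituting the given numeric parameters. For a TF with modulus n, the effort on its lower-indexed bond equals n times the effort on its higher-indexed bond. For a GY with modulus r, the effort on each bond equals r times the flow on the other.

b4 stroke→Sf1  (Sf1 fixes flow; stroke at Sf1)
b3 stroke→J1  (C1 outputs effort q/C1)
b5 stroke→I1  (I1 outputs flow p/I1)
b2 stroke→J3  (J3: bond 5 brought flow, rest push out)
b1 stroke→J2  (J2: last free bond brings effort in)
b0 stroke→TF1  (TF1: transformer flips bond 1)
b6 stroke→J1  (1-jn J1 has f-setter on 0)

dq_C2/dt = -F_Sf1/2 + p_I1/18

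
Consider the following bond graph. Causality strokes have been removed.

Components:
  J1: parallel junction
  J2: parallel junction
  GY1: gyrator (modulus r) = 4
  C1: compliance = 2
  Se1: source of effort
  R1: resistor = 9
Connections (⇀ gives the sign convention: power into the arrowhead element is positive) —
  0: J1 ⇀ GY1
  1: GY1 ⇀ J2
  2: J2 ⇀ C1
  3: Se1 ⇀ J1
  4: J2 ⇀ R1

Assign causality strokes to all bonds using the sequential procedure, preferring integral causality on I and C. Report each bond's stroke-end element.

bond 0 stroke→GY1
bond 1 stroke→GY1
bond 2 stroke→J2
bond 3 stroke→J1
bond 4 stroke→R1

bond 3 |J1  (Se1: effort source, stroke at far end)
bond 0 |GY1  (0-jn J1 has e-setter on 3)
bond 1 |GY1  (through GY1, causality inverts; strokes same side of GY1)
bond 2 |J2  (C1 outputs effort q/C1)
bond 4 |R1  (J2: bond 2 brought effort, rest push out)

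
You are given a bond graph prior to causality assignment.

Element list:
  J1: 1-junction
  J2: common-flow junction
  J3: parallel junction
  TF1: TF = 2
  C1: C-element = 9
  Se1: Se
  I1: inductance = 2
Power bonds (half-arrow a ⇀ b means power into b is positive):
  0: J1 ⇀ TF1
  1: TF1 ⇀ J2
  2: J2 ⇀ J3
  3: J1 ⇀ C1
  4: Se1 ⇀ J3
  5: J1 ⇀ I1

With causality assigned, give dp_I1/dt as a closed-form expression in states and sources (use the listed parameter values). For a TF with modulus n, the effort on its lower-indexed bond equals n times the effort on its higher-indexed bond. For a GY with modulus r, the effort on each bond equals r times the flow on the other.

b4 stroke→J3  (Se1 fixes effort; stroke away)
b2 stroke→J2  (J3 effort already set via bond 4)
b1 stroke→TF1  (J2 needs exactly one f-in)
b0 stroke→J1  (through TF1, causality passes straight; one stroke at TF1)
b3 stroke→J1  (C1 outputs effort q/C1)
b5 stroke→I1  (only one flow-in slot at J1)

dp_I1/dt = -2*E_Se1 - q_C1/9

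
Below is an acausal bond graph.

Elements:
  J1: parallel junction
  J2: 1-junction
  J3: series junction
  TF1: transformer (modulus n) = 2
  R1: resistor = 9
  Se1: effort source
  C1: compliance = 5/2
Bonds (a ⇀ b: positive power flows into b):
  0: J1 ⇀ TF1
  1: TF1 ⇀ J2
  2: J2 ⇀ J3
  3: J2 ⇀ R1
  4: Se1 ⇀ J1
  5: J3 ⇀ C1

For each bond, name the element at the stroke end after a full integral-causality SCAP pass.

b0 →TF1
b1 →J2
b2 →J2
b3 →R1
b4 →J1
b5 →J3

β4 |J1  (Se1: effort source, stroke at far end)
β0 |TF1  (common-e at J1 fixed by 4)
β1 |J2  (TF1 one-in-one-out from 0)
β5 |J3  (C1 integral (e out))
β2 |J2  (J3 needs exactly one f-in)
β3 |R1  (J2 needs exactly one f-in)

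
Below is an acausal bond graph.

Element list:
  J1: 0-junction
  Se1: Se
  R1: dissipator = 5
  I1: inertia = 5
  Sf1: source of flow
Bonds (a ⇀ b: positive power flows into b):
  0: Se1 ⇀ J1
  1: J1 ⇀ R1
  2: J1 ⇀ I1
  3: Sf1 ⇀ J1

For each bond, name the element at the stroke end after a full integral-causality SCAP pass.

bond 0 |J1  (source Se1 imposes e)
bond 3 |Sf1  (Sf1 (Sf) sets flow on bond)
bond 1 |R1  (J1 effort already set via bond 0)
bond 2 |I1  (J1 effort already set via bond 0)

#0 stroke→J1
#1 stroke→R1
#2 stroke→I1
#3 stroke→Sf1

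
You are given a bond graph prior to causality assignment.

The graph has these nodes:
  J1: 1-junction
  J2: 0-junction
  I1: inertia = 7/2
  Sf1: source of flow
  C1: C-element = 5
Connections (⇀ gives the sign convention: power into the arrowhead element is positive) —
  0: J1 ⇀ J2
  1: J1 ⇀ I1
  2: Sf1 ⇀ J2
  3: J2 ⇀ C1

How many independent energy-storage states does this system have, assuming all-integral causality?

#2 stroke at Sf1  (Sf1 (Sf) sets flow on bond)
#1 stroke at I1  (I1: I, integral causality)
#0 stroke at J1  (J1 flow already set via bond 1)
#3 stroke at J2  (only one effort-in slot at J2)

2  (C1, I1 all integral)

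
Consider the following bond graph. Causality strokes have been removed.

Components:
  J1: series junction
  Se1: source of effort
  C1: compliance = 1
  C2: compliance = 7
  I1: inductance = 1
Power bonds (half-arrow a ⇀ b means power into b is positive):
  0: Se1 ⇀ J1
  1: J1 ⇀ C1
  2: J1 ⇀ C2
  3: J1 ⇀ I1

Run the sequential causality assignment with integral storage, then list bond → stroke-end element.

β0 →J1
β1 →J1
β2 →J1
β3 →I1

#0 stroke at J1  (Se1: effort source, stroke at far end)
#1 stroke at J1  (C1 integral (e out))
#2 stroke at J1  (C2: C, integral causality)
#3 stroke at I1  (J1: last free bond brings flow in)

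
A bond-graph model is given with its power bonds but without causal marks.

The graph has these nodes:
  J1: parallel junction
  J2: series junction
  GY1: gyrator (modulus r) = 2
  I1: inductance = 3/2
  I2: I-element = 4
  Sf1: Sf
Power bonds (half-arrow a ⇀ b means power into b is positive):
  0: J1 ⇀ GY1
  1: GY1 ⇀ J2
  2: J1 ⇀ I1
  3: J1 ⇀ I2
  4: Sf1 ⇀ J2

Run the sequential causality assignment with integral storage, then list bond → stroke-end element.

b0 |J1
b1 |J2
b2 |I1
b3 |I2
b4 |Sf1

bond 4 →Sf1  (Sf1 (Sf) sets flow on bond)
bond 1 →J2  (common-f at J2 fixed by 4)
bond 0 →J1  (GY1: gyrator matches bond 1)
bond 2 →I1  (common-e at J1 fixed by 0)
bond 3 →I2  (common-e at J1 fixed by 0)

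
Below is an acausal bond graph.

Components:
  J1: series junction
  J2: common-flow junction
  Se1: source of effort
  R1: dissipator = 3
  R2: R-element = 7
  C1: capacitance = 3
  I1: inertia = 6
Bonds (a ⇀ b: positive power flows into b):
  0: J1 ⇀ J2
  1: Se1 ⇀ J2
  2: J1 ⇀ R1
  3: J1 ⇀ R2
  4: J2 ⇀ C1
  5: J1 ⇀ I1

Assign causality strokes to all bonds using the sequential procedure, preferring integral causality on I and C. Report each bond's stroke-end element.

#0 |J1
#1 |J2
#2 |J1
#3 |J1
#4 |J2
#5 |I1

b1 →J2  (Se1 fixes effort; stroke away)
b4 →J2  (prefer integral on C1)
b0 →J1  (J2 needs exactly one f-in)
b5 →I1  (prefer integral on I1)
b2 →J1  (1-jn J1 has f-setter on 5)
b3 →J1  (J1 flow already set via bond 5)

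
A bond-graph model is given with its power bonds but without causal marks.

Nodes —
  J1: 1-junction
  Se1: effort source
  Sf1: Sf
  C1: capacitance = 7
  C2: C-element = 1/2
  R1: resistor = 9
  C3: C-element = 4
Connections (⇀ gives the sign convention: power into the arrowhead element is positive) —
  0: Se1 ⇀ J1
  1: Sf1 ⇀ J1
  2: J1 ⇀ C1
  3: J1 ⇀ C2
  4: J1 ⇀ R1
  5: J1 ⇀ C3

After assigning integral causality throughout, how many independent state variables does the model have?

3  (C1, C2, C3 all integral)

b0 stroke at J1  (Se1 (Se) sets effort on bond)
b1 stroke at Sf1  (source Sf1 imposes f)
b2 stroke at J1  (J1: bond 1 brought flow, rest push out)
b3 stroke at J1  (J1 flow already set via bond 1)
b4 stroke at J1  (1-jn J1 has f-setter on 1)
b5 stroke at J1  (J1: bond 1 brought flow, rest push out)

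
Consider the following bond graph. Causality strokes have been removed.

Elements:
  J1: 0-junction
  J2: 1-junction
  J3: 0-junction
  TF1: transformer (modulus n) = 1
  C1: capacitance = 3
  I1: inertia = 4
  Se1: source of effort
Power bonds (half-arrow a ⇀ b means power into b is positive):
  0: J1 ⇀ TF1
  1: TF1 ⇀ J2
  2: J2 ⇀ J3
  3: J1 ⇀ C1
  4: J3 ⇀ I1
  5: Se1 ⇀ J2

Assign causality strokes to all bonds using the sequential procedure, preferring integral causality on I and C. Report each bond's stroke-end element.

bond 5 stroke→J2  (source Se1 imposes e)
bond 3 stroke→J1  (prefer integral on C1)
bond 0 stroke→TF1  (common-e at J1 fixed by 3)
bond 1 stroke→J2  (TF1: transformer flips bond 0)
bond 2 stroke→J3  (J2 needs exactly one f-in)
bond 4 stroke→I1  (common-e at J3 fixed by 2)

β0 |TF1
β1 |J2
β2 |J3
β3 |J1
β4 |I1
β5 |J2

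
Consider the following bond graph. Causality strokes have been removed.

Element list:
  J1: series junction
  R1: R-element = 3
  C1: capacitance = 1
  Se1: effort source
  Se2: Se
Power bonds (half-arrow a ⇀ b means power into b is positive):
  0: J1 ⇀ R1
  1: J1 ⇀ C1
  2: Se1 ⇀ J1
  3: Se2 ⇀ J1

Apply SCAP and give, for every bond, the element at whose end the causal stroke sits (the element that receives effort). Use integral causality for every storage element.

b2 stroke at J1  (Se1: effort source, stroke at far end)
b3 stroke at J1  (source Se2 imposes e)
b1 stroke at J1  (C1: C, integral causality)
b0 stroke at R1  (J1 needs exactly one f-in)

#0 →R1
#1 →J1
#2 →J1
#3 →J1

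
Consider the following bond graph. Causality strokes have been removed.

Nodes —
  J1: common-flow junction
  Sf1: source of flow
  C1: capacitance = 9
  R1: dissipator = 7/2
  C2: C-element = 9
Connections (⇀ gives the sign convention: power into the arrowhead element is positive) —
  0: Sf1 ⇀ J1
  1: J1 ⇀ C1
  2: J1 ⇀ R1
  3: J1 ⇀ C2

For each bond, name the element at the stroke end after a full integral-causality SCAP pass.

b0 |Sf1  (Sf1: flow source, stroke at near end)
b1 |J1  (1-jn J1 has f-setter on 0)
b2 |J1  (1-jn J1 has f-setter on 0)
b3 |J1  (1-jn J1 has f-setter on 0)

#0 stroke→Sf1
#1 stroke→J1
#2 stroke→J1
#3 stroke→J1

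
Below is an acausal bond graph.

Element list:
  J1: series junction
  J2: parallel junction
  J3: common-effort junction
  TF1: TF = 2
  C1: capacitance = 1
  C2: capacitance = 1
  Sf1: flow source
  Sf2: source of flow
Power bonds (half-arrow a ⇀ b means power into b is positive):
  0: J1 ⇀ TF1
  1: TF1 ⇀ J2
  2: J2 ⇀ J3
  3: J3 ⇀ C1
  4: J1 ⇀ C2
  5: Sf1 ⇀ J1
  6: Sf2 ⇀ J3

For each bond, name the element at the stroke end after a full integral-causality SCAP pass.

b5 |Sf1  (Sf1 fixes flow; stroke at Sf1)
b6 |Sf2  (Sf2 (Sf) sets flow on bond)
b0 |J1  (1-jn J1 has f-setter on 5)
b4 |J1  (common-f at J1 fixed by 5)
b1 |TF1  (TF TF1: opposite of bond 0)
b2 |J2  (only one effort-in slot at J2)
b3 |J3  (J3: last free bond brings effort in)

bond 0 |J1
bond 1 |TF1
bond 2 |J2
bond 3 |J3
bond 4 |J1
bond 5 |Sf1
bond 6 |Sf2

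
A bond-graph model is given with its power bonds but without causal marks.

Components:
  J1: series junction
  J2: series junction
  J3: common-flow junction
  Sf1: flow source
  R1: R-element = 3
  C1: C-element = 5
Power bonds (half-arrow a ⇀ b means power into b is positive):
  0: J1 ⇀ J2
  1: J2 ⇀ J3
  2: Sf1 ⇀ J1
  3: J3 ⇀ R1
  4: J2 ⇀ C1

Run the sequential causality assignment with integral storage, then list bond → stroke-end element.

#2 |Sf1  (Sf1 (Sf) sets flow on bond)
#0 |J1  (common-f at J1 fixed by 2)
#1 |J2  (J2 flow already set via bond 0)
#4 |J2  (common-f at J2 fixed by 0)
#3 |J3  (J3 flow already set via bond 1)

#0 stroke at J1
#1 stroke at J2
#2 stroke at Sf1
#3 stroke at J3
#4 stroke at J2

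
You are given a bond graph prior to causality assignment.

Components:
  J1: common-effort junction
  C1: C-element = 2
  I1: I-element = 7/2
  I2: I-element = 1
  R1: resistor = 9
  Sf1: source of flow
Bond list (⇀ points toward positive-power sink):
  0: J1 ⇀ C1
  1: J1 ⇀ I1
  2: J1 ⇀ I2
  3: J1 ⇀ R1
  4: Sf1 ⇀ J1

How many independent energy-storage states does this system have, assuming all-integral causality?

3  (C1, I1, I2 all integral)

#4 stroke at Sf1  (Sf1: flow source, stroke at near end)
#0 stroke at J1  (C1: C, integral causality)
#1 stroke at I1  (J1: bond 0 brought effort, rest push out)
#2 stroke at I2  (J1 effort already set via bond 0)
#3 stroke at R1  (J1: bond 0 brought effort, rest push out)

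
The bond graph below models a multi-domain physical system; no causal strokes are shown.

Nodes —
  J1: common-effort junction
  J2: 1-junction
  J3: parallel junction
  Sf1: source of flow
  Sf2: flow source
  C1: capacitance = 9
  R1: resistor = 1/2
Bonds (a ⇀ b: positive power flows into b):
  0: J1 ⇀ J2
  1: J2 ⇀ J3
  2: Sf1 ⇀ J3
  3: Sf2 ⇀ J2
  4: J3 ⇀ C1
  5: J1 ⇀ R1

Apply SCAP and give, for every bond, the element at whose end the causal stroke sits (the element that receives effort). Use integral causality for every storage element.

bond 2 →Sf1  (source Sf1 imposes f)
bond 3 →Sf2  (Sf2: flow source, stroke at near end)
bond 0 →J2  (J2: bond 3 brought flow, rest push out)
bond 1 →J2  (1-jn J2 has f-setter on 3)
bond 4 →J3  (only one effort-in slot at J3)
bond 5 →J1  (closing 0-jn rule on J1)

#0 |J2
#1 |J2
#2 |Sf1
#3 |Sf2
#4 |J3
#5 |J1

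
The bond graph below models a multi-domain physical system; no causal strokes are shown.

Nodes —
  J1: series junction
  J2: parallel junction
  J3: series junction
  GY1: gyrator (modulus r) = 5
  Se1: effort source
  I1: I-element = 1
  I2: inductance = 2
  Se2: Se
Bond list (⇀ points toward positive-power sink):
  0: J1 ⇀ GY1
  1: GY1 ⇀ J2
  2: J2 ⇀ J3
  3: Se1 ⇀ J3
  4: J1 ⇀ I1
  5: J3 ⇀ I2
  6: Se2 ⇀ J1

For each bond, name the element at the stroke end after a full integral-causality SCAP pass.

#3 |J3  (Se1 (Se) sets effort on bond)
#6 |J1  (Se2 fixes effort; stroke away)
#4 |I1  (I1: I, integral causality)
#0 |J1  (1-jn J1 has f-setter on 4)
#1 |J2  (GY1: gyrator matches bond 0)
#2 |J3  (J2 effort already set via bond 1)
#5 |I2  (closing 1-jn rule on J3)

bond 0 |J1
bond 1 |J2
bond 2 |J3
bond 3 |J3
bond 4 |I1
bond 5 |I2
bond 6 |J1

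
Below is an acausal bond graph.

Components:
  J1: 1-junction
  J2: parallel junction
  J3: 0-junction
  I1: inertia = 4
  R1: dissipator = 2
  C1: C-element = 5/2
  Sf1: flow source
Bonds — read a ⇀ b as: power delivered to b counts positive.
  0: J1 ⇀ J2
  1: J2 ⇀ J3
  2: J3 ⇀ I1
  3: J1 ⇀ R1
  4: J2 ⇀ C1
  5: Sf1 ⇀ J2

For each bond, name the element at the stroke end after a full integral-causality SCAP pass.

bond 5 stroke at Sf1  (Sf1: flow source, stroke at near end)
bond 2 stroke at I1  (prefer integral on I1)
bond 1 stroke at J3  (J3 needs exactly one e-in)
bond 4 stroke at J2  (prefer integral on C1)
bond 0 stroke at J1  (0-jn J2 has e-setter on 4)
bond 3 stroke at R1  (J1: last free bond brings flow in)

#0 |J1
#1 |J3
#2 |I1
#3 |R1
#4 |J2
#5 |Sf1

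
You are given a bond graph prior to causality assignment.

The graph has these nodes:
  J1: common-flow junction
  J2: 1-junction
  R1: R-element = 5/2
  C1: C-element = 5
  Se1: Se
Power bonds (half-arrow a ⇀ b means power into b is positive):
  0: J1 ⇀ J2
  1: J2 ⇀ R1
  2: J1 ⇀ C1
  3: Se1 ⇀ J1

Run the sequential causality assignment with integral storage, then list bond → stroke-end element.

#0 stroke at J2
#1 stroke at R1
#2 stroke at J1
#3 stroke at J1

b3 |J1  (Se1 fixes effort; stroke away)
b2 |J1  (C1 integral (e out))
b0 |J2  (J1: last free bond brings flow in)
b1 |R1  (closing 1-jn rule on J2)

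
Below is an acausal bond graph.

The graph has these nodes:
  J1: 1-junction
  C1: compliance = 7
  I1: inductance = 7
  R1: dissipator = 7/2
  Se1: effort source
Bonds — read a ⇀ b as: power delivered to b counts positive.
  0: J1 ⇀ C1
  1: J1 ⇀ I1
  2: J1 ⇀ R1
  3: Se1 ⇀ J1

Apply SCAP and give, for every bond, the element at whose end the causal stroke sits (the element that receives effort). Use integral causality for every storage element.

#3 stroke→J1  (Se1: effort source, stroke at far end)
#0 stroke→J1  (prefer integral on C1)
#1 stroke→I1  (I1 outputs flow p/I1)
#2 stroke→J1  (J1 flow already set via bond 1)

#0 stroke→J1
#1 stroke→I1
#2 stroke→J1
#3 stroke→J1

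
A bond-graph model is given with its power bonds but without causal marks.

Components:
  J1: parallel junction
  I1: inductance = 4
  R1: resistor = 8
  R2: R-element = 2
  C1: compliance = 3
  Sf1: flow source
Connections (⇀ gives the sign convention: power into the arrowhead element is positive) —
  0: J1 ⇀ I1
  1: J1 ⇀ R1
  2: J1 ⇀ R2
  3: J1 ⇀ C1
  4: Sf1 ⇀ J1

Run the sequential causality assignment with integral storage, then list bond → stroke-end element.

b0 |I1
b1 |R1
b2 |R2
b3 |J1
b4 |Sf1

β4 stroke→Sf1  (source Sf1 imposes f)
β0 stroke→I1  (I1 integral (f out))
β3 stroke→J1  (C1 integral (e out))
β1 stroke→R1  (0-jn J1 has e-setter on 3)
β2 stroke→R2  (0-jn J1 has e-setter on 3)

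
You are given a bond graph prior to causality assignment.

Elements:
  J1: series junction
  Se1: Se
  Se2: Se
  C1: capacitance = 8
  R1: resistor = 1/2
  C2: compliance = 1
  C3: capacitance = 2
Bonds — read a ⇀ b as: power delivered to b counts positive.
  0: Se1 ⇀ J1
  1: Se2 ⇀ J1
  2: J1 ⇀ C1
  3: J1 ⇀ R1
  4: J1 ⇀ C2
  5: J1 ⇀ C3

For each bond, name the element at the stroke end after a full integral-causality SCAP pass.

#0 stroke→J1  (Se1 (Se) sets effort on bond)
#1 stroke→J1  (Se2 fixes effort; stroke away)
#2 stroke→J1  (C1 integral (e out))
#4 stroke→J1  (C2: C, integral causality)
#5 stroke→J1  (prefer integral on C3)
#3 stroke→R1  (J1: last free bond brings flow in)

b0 stroke→J1
b1 stroke→J1
b2 stroke→J1
b3 stroke→R1
b4 stroke→J1
b5 stroke→J1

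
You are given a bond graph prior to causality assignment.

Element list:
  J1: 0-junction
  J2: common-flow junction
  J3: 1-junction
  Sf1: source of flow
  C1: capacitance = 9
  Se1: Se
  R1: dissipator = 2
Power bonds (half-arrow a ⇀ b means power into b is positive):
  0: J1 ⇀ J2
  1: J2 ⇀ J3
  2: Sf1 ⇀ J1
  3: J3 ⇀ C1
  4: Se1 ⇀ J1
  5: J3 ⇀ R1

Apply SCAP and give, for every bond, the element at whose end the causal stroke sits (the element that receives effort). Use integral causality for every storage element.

b2 stroke at Sf1  (Sf1: flow source, stroke at near end)
b4 stroke at J1  (Se1 (Se) sets effort on bond)
b0 stroke at J2  (common-e at J1 fixed by 4)
b1 stroke at J3  (closing 1-jn rule on J2)
b3 stroke at J3  (C1: C, integral causality)
b5 stroke at R1  (J3 needs exactly one f-in)

β0 stroke at J2
β1 stroke at J3
β2 stroke at Sf1
β3 stroke at J3
β4 stroke at J1
β5 stroke at R1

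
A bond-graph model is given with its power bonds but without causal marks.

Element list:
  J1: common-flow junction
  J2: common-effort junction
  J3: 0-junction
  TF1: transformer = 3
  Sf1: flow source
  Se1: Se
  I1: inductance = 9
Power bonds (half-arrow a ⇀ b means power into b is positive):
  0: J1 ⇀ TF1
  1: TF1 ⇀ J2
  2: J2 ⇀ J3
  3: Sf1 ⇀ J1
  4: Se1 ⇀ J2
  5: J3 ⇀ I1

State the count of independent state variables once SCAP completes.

1  (I1 all integral)

b3 |Sf1  (source Sf1 imposes f)
b4 |J2  (Se1: effort source, stroke at far end)
b0 |J1  (1-jn J1 has f-setter on 3)
b1 |TF1  (J2 effort already set via bond 4)
b2 |J3  (common-e at J2 fixed by 4)
b5 |I1  (J3 effort already set via bond 2)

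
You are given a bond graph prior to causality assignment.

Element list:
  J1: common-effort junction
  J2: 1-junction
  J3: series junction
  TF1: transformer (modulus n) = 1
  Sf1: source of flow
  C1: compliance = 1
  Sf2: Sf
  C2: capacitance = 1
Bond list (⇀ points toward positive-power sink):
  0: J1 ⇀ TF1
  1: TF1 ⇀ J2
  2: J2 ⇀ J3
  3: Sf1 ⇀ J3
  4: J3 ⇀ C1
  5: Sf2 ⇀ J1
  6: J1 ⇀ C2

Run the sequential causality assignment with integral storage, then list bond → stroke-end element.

bond 3 |Sf1  (source Sf1 imposes f)
bond 5 |Sf2  (Sf2 fixes flow; stroke at Sf2)
bond 2 |J3  (J3 flow already set via bond 3)
bond 4 |J3  (common-f at J3 fixed by 3)
bond 1 |J2  (common-f at J2 fixed by 2)
bond 0 |TF1  (TF1 one-in-one-out from 1)
bond 6 |J1  (only one effort-in slot at J1)

β0 |TF1
β1 |J2
β2 |J3
β3 |Sf1
β4 |J3
β5 |Sf2
β6 |J1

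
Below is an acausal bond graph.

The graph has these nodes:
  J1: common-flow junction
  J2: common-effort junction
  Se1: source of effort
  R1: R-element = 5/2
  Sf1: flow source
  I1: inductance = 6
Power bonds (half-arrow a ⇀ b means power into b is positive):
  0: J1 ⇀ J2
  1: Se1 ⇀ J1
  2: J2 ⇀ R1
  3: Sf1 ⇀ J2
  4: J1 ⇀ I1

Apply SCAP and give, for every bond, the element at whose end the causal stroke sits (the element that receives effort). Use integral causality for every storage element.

bond 1 stroke at J1  (Se1: effort source, stroke at far end)
bond 3 stroke at Sf1  (Sf1: flow source, stroke at near end)
bond 4 stroke at I1  (I1 outputs flow p/I1)
bond 0 stroke at J1  (J1: bond 4 brought flow, rest push out)
bond 2 stroke at J2  (J2 needs exactly one e-in)

bond 0 |J1
bond 1 |J1
bond 2 |J2
bond 3 |Sf1
bond 4 |I1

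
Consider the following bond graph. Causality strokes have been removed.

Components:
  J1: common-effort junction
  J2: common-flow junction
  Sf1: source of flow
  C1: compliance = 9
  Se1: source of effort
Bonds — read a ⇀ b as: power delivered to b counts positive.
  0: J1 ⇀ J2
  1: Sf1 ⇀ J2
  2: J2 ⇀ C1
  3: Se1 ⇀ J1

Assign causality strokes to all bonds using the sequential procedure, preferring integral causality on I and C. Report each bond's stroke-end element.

b0 stroke at J2
b1 stroke at Sf1
b2 stroke at J2
b3 stroke at J1

β1 |Sf1  (Sf1 (Sf) sets flow on bond)
β3 |J1  (Se1 fixes effort; stroke away)
β0 |J2  (J1 effort already set via bond 3)
β2 |J2  (1-jn J2 has f-setter on 1)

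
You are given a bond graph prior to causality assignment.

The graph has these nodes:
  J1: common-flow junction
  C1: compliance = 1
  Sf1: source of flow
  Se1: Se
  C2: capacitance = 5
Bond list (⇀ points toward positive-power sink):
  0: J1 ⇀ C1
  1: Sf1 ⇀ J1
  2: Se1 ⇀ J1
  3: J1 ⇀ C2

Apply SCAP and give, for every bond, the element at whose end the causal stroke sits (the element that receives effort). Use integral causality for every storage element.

b1 stroke→Sf1  (Sf1: flow source, stroke at near end)
b2 stroke→J1  (source Se1 imposes e)
b0 stroke→J1  (J1: bond 1 brought flow, rest push out)
b3 stroke→J1  (common-f at J1 fixed by 1)

β0 →J1
β1 →Sf1
β2 →J1
β3 →J1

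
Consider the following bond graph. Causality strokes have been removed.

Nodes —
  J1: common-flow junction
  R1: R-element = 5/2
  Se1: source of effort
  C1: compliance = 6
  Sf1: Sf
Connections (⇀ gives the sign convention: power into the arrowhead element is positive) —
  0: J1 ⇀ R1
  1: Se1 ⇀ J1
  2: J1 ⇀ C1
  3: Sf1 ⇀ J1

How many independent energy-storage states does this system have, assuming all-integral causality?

bond 1 |J1  (Se1 fixes effort; stroke away)
bond 3 |Sf1  (Sf1 fixes flow; stroke at Sf1)
bond 0 |J1  (common-f at J1 fixed by 3)
bond 2 |J1  (1-jn J1 has f-setter on 3)

1  (C1 all integral)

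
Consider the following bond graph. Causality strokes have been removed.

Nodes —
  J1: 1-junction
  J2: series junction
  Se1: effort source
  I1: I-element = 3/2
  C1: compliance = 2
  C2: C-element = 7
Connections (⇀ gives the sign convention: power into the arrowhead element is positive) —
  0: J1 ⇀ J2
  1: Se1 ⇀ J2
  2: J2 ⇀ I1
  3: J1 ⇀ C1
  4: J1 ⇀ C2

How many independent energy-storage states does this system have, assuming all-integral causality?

3  (C1, C2, I1 all integral)

#1 stroke at J2  (Se1: effort source, stroke at far end)
#2 stroke at I1  (I1: I, integral causality)
#0 stroke at J2  (common-f at J2 fixed by 2)
#3 stroke at J1  (1-jn J1 has f-setter on 0)
#4 stroke at J1  (J1 flow already set via bond 0)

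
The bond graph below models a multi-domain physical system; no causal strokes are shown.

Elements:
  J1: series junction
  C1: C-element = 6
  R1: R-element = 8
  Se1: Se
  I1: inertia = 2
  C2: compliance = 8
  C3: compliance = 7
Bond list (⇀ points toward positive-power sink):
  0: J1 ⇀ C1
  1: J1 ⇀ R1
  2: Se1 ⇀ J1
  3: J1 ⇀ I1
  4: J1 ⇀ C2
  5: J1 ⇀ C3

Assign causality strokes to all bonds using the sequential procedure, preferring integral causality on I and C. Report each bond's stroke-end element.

b0 →J1
b1 →J1
b2 →J1
b3 →I1
b4 →J1
b5 →J1

β2 →J1  (Se1: effort source, stroke at far end)
β0 →J1  (prefer integral on C1)
β3 →I1  (I1 integral (f out))
β1 →J1  (common-f at J1 fixed by 3)
β4 →J1  (common-f at J1 fixed by 3)
β5 →J1  (1-jn J1 has f-setter on 3)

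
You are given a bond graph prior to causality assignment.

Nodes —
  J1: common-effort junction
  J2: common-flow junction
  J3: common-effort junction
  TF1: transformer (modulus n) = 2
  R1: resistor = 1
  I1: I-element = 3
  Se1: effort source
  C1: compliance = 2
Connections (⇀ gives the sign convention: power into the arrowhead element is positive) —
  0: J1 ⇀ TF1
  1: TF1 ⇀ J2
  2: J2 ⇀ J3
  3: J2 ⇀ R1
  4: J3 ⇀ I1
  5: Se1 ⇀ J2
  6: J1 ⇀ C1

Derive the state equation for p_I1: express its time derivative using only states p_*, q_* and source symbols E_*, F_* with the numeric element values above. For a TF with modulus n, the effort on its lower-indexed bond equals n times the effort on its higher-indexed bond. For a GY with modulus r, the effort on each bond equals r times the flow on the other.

dp_I1/dt = E_Se1 - p_I1/3 + q_C1/4

#5 →J2  (source Se1 imposes e)
#4 →I1  (I1 outputs flow p/I1)
#2 →J3  (J3 needs exactly one e-in)
#1 →J2  (J2 flow already set via bond 2)
#3 →J2  (1-jn J2 has f-setter on 2)
#0 →TF1  (TF TF1: opposite of bond 1)
#6 →J1  (only one effort-in slot at J1)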